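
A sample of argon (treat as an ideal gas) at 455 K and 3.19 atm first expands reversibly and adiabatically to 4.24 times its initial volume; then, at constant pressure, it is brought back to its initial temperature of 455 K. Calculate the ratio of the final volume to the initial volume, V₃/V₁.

V₃/V₁ ≈ 11.1

For a monatomic ideal gas γ = 5/3.
Adiabatic step: V₂/V₁ = 4.24; T₂ = T₁·(1/4.24)^(2/3) = 173.7 K.
Isobaric step: V₃/V₂ = T₃/T₂ = 455/173.7.
V₃/V₁ = (V₂/V₁)(V₃/V₂) = 4.24 × (455/173.7) = 11.11.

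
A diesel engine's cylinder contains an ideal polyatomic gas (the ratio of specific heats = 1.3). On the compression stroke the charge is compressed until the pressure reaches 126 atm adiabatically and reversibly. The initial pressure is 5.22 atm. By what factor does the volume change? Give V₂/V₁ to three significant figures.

V₂/V₁ ≈ 0.0864

From PV^γ = const, V₂/V₁ = (P₁/P₂)^(1/γ).
V₂/V₁ = (5.22/126)^(0.769) = 0.08637.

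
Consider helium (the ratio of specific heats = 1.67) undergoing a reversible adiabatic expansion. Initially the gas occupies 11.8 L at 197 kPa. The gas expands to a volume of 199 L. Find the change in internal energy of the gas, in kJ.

ΔU ≈ -2.95 kJ

P₂ = P₁(V₁/V₂)^γ = 197×(11.8/199)^(1.67) = 1.76 kPa.
For a reversible adiabat, W_by_gas = (P₁V₁ − P₂V₂)/(γ−1).
W_by = (197000×0.0118 − 1760×0.199) / (0.67) = 2947 J.
Q = 0 ⇒ ΔU = −W_by = -2947 J.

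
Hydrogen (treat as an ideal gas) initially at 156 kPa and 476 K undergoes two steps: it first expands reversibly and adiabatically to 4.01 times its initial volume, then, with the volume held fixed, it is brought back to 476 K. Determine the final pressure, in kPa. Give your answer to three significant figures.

For a diatomic ideal gas γ = 7/5.
Adiabatic step (PV^γ = const): P₂ = 156×(1/4.01)^(7/5) = 22.32 kPa; T₂ = 476×(1/4.01)^(2/5) = 273.1 K.
Isochoric: P₃ = P₂(T₃/T₂) = 22.32 × (476/273.1) = 38.9 kPa.

P₃ ≈ 38.9 kPa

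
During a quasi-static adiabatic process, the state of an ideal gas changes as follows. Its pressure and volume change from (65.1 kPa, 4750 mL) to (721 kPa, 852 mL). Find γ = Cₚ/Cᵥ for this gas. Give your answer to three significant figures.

PV^γ = const ⇒ γ = ln(P₂/P₁) / ln(V₁/V₂).
γ = ln(721/65.1) / ln(4750/852) = 1.399.

γ ≈ 1.40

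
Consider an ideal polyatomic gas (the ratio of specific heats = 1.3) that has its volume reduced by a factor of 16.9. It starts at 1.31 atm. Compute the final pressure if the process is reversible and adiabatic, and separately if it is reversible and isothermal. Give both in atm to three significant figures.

adiabatic: 51.7 atm; isothermal: 22.1 atm

Isothermal: P₂ = P₁(V₁/V₂) = 1.31×16.9 = 22.14 atm.
Adiabatic: P₂ = P₁(V₁/V₂)^γ = 1.31×16.9^(1.3) = 51.7 atm.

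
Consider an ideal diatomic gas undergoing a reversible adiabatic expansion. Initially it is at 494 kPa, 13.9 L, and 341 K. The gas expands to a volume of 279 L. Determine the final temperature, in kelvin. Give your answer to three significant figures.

T₂ ≈ 103 K

Adiabatic: T₁V₁^(γ−1) = T₂V₂^(γ−1) ⇒ T₂ = T₁ (V₁/V₂)^(γ−1).
γ = 7/5 for a diatomic ideal gas.
T₂ = 341 × (13.9/279)^(2/5) = 102.7 K.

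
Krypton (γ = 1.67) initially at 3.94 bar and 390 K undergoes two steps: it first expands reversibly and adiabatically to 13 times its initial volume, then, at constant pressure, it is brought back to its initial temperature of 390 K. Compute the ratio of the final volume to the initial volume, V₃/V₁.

V₃/V₁ ≈ 72.5

Adiabatic step: V₂/V₁ = 13; T₂ = T₁·(1/13)^(0.67) = 69.94 K.
Isobaric step: V₃/V₂ = T₃/T₂ = 390/69.94.
V₃/V₁ = (V₂/V₁)(V₃/V₂) = 13 × (390/69.94) = 72.49.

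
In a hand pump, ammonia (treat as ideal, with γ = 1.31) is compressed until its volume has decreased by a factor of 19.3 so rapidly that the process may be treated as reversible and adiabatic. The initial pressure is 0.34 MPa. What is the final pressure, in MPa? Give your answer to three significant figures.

P₂ ≈ 16.4 MPa

Since PV^γ is constant along a reversible adiabat, P₂ = P₁ (V₁/V₂)^γ.
P₂ = 0.34 × 19.3^(1.31) = 16.43 MPa.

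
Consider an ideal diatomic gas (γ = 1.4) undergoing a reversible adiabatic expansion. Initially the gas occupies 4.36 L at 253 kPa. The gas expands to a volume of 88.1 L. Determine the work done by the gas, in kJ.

W ≈ 1.93 kJ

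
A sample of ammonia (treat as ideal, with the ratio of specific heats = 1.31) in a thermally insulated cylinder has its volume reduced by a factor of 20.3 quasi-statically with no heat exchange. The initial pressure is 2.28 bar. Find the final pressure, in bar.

P₂ ≈ 118 bar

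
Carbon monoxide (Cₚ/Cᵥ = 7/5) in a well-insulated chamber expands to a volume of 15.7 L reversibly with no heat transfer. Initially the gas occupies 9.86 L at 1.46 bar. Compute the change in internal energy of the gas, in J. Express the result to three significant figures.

ΔU ≈ -611 J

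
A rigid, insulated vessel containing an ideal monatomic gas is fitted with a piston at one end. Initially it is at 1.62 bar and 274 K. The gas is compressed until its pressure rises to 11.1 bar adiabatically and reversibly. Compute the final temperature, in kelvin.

Along an adiabat T P^((1−γ)/γ) is constant, so T₂ = T₁ (P₂/P₁)^((γ−1)/γ).
For a monatomic ideal gas γ = 5/3, so (γ−1)/γ = 2/5.
T₂ = 274 × (11.1/1.62)^(2/5) = 591.7 K.

T₂ ≈ 592 K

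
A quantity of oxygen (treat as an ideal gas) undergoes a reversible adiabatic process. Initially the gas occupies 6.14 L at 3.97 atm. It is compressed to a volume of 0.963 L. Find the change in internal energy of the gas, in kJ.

ΔU ≈ 6.78 kJ

γ = 7/5 for a diatomic ideal gas.
P₂ = P₁(V₁/V₂)^γ = 3.97×(6.14/0.963)^(7/5) = 53.11 atm.
For a reversible adiabat, W_by_gas = (P₁V₁ − P₂V₂)/(γ−1).
W_by = (402300×0.00614 − 5.381×10^6×0.000963) / (2/5) = -6780 J.
Q = 0 ⇒ ΔU = −W_by = 6780 J.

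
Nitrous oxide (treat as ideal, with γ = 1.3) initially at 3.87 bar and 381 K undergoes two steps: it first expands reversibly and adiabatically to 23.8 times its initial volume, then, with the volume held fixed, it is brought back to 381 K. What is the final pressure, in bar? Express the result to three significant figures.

Adiabatic step (PV^γ = const): P₂ = 3.87×(1/23.8)^(1.3) = 0.06283 bar; T₂ = 381×(1/23.8)^(0.3) = 147.2 K.
Isochoric: P₃ = P₂(T₃/T₂) = 0.06283 × (381/147.2) = 0.1626 bar.

P₃ ≈ 0.163 bar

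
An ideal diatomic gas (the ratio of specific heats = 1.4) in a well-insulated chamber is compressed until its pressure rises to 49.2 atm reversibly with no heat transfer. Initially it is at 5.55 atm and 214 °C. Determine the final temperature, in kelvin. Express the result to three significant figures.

T₂ ≈ 909 K

Along an adiabat T P^((1−γ)/γ) is constant, so T₂ = T₁ (P₂/P₁)^((γ−1)/γ).
T₁ = 214 °C = 487.1 K.
T₂ = 487.1 × (49.2/5.55)^(0.286) = 908.7 K.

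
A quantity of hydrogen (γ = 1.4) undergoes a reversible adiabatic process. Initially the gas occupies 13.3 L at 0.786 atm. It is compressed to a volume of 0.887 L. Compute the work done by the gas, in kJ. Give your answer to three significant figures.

W ≈ -5.17 kJ

P₂ = P₁(V₁/V₂)^γ = 0.786×(13.3/0.887)^(1.4) = 34.81 atm.
For a reversible adiabat, W_by_gas = (P₁V₁ − P₂V₂)/(γ−1).
W_by = (79640×0.0133 − 3.527×10^6×0.000887) / (0.4) = -5174 J.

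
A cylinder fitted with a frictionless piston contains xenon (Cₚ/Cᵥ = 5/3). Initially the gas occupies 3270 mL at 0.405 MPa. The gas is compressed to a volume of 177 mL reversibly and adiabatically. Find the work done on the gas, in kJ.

P₂ = P₁(V₁/V₂)^γ = 0.405×(3270/177)^(5/3) = 52.29 MPa.
For a reversible adiabat, W_by_gas = (P₁V₁ − P₂V₂)/(γ−1).
W_by = (405000×0.00327 − 5.229×10^7×0.000177) / (2/3) = -11900 J.
W_on_gas = −W_by = 11900 J.

W ≈ 11.9 kJ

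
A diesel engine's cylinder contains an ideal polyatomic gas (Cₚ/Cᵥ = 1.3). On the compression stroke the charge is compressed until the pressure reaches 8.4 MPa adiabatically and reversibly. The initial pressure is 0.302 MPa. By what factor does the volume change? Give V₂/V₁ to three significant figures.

V₂/V₁ ≈ 0.0774

From PV^γ = const, V₂/V₁ = (P₁/P₂)^(1/γ).
V₂/V₁ = (0.302/8.4)^(0.769) = 0.07745.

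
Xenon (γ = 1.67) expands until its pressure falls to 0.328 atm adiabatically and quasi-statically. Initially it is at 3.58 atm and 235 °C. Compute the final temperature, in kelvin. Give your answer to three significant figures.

T₂ ≈ 195 K

Adiabatic: T₂/T₁ = (P₂/P₁)^((γ−1)/γ).
T₁ = 235 °C = 508.1 K.
T₂ = 508.1 × (0.328/3.58)^(0.401) = 194.8 K.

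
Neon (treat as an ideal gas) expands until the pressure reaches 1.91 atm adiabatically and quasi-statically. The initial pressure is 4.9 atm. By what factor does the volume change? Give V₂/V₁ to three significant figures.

From PV^γ = const, V₂/V₁ = (P₁/P₂)^(1/γ).
For a monatomic ideal gas γ = 5/3.
V₂/V₁ = (4.9/1.91)^(3/5) = 1.76.

V₂/V₁ ≈ 1.76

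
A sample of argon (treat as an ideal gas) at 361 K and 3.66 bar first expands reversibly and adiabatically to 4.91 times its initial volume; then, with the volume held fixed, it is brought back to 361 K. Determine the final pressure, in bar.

P₃ ≈ 0.745 bar

For a monatomic ideal gas γ = 5/3.
Adiabatic step (PV^γ = const): P₂ = 3.66×(1/4.91)^(5/3) = 0.258 bar; T₂ = 361×(1/4.91)^(2/3) = 125 K.
Isochoric: P₃ = P₂(T₃/T₂) = 0.258 × (361/125) = 0.7454 bar.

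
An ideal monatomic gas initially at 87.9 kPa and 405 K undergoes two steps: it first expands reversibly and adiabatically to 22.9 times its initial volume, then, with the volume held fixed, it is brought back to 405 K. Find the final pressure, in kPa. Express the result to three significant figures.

P₃ ≈ 3.84 kPa

For a monatomic ideal gas γ = 5/3.
Adiabatic step (PV^γ = const): P₂ = 87.9×(1/22.9)^(5/3) = 0.476 kPa; T₂ = 405×(1/22.9)^(2/3) = 50.22 K.
Isochoric: P₃ = P₂(T₃/T₂) = 0.476 × (405/50.22) = 3.838 kPa.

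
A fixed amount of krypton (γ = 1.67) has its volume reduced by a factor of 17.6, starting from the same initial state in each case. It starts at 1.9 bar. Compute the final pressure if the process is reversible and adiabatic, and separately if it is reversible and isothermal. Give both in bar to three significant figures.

Isothermal: P₂ = P₁(V₁/V₂) = 1.9×17.6 = 33.44 bar.
Adiabatic: P₂ = P₁(V₁/V₂)^γ = 1.9×17.6^(1.67) = 228.4 bar.

adiabatic: 228 bar; isothermal: 33.4 bar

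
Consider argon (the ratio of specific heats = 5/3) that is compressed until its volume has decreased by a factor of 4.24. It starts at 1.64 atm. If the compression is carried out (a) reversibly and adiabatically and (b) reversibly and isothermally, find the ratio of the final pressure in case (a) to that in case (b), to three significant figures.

Isothermal: P_b = P₁(V₁/V₂) = 1.64×4.24.
Adiabatic: P_a = P₁(V₁/V₂)^γ = 1.64×4.24^(5/3).
P_a/P_b = (V₁/V₂)^(γ−1) = 4.24^(2/3) = 2.62.

P_adiabatic / P_isothermal ≈ 2.62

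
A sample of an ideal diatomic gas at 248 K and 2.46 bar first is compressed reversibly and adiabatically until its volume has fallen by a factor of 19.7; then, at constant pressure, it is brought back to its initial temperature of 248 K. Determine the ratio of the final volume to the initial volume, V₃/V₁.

V₃/V₁ ≈ 0.0154

For a diatomic ideal gas γ = 7/5.
Adiabatic step: V₂/V₁ = 0.05076; T₂ = T₁·19.7^(2/5) = 817 K.
Isobaric step: V₃/V₂ = T₃/T₂ = 248/817.
V₃/V₁ = (V₂/V₁)(V₃/V₂) = 0.05076 × (248/817) = 0.01541.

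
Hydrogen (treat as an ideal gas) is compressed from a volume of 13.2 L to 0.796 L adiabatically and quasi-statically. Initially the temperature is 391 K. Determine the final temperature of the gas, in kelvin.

T₂ ≈ 1200 K

Adiabatic: T₁V₁^(γ−1) = T₂V₂^(γ−1) ⇒ T₂ = T₁ (V₁/V₂)^(γ−1).
For a diatomic ideal gas γ = 7/5, so γ−1 = 2/5.
T₂ = 391 × (13.2/0.796)^(2/5) = 1202 K.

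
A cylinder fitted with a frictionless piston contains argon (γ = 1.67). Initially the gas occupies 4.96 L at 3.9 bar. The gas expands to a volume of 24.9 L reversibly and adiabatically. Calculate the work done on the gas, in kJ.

P₂ = P₁(V₁/V₂)^γ = 3.9×(4.96/24.9)^(1.67) = 0.2636 bar.
For a reversible adiabat, W_by_gas = (P₁V₁ − P₂V₂)/(γ−1).
W_by = (390000×0.00496 − 26360×0.0249) / (0.67) = 1908 J.
W_on_gas = −W_by = -1908 J.

W ≈ -1.91 kJ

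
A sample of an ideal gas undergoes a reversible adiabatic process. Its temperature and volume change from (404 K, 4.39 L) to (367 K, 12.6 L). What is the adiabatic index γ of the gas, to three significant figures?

γ ≈ 1.09

TV^(γ−1) = const ⇒ γ − 1 = ln(T₂/T₁) / ln(V₁/V₂).
γ = 1 + ln(367/404) / ln(4.39/12.6) = 1.091.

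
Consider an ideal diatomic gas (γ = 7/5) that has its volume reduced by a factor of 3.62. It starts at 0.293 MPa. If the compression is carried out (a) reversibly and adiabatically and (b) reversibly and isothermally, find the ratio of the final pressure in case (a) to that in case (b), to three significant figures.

P_adiabatic / P_isothermal ≈ 1.67

Isothermal: P_b = P₁(V₁/V₂) = 0.293×3.62.
Adiabatic: P_a = P₁(V₁/V₂)^γ = 0.293×3.62^(7/5).
P_a/P_b = (V₁/V₂)^(γ−1) = 3.62^(2/5) = 1.673.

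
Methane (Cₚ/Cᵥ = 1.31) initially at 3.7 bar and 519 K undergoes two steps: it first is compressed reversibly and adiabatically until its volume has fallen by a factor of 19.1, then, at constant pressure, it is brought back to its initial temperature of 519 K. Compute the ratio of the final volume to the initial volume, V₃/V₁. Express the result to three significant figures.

Adiabatic step: V₂/V₁ = 0.05236; T₂ = T₁·19.1^(0.31) = 1295 K.
Isobaric step: V₃/V₂ = T₃/T₂ = 519/1295.
V₃/V₁ = (V₂/V₁)(V₃/V₂) = 0.05236 × (519/1295) = 0.02098.

V₃/V₁ ≈ 0.0210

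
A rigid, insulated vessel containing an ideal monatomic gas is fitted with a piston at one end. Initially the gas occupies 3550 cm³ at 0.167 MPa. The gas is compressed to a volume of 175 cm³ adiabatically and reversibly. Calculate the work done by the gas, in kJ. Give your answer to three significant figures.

W ≈ -5.73 kJ

γ = 5/3 for a monatomic ideal gas.
P₂ = P₁(V₁/V₂)^γ = 0.167×(3550/175)^(5/3) = 25.2 MPa.
For a reversible adiabat, W_by_gas = (P₁V₁ − P₂V₂)/(γ−1).
W_by = (167000×0.00355 − 2.52×10^7×0.000175) / (2/3) = -5725 J.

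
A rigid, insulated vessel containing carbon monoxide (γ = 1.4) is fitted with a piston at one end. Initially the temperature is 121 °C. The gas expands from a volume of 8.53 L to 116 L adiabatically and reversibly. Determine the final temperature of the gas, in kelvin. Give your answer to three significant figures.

T₂ ≈ 139 K

For a reversible adiabat TV^(γ−1) is constant, so T₂ = T₁ (V₁/V₂)^(γ−1).
T₁ = 121 °C = 394.1 K.
T₂ = 394.1 × (8.53/116)^(0.4) = 138.8 K.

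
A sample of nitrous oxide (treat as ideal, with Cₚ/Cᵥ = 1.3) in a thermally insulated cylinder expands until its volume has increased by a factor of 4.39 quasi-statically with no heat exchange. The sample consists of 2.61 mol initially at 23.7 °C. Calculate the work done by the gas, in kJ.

Adiabatic: T₁V₁^(γ−1) = T₂V₂^(γ−1) ⇒ T₂ = T₁ (V₁/V₂)^(γ−1).
T₁ = 23.7 °C = 296.8 K.
T₂ = 296.8 × (1/4.39)^(0.3) = 190.5 K.
Q = 0, so ΔU = W_on_gas = nCᵥΔT with Cᵥ = R/(γ−1) = 27.71 J/(mol·K).
ΔU = 2.61 × 27.71 × (190.5 − 296.8) = -7696 J.
Work done by the gas = −ΔU = 7696 J.

W ≈ 7.70 kJ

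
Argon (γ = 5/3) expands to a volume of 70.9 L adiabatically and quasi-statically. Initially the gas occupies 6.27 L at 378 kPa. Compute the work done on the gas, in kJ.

W ≈ -2.85 kJ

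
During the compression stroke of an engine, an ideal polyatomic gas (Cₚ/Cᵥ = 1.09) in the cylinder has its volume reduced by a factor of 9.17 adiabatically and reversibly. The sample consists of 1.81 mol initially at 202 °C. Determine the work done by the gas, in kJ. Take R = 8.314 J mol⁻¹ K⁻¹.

For a reversible adiabat TV^(γ−1) is constant, so T₂ = T₁ (V₁/V₂)^(γ−1).
T₁ = 202 °C = 475.1 K.
T₂ = 475.1 × 9.17^(0.09) = 580 K.
Q = 0, so ΔU = W_on_gas = nCᵥΔT with Cᵥ = R/(γ−1) = 92.38 J/(mol·K).
ΔU = 1.81 × 92.38 × (580 − 475.1) = 17530 J.
Work done by the gas = −ΔU = -17530 J.

W ≈ -17.5 kJ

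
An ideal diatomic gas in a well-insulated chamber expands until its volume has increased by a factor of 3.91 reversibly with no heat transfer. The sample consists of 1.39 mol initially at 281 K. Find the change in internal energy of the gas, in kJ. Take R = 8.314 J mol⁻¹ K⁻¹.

ΔU ≈ -3.41 kJ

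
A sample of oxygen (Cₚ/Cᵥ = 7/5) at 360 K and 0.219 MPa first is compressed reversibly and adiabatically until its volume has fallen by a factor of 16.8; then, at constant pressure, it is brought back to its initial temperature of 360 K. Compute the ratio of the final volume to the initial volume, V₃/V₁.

Adiabatic step: V₂/V₁ = 0.05952; T₂ = T₁·16.8^(2/5) = 1113 K.
Isobaric step: V₃/V₂ = T₃/T₂ = 360/1113.
V₃/V₁ = (V₂/V₁)(V₃/V₂) = 0.05952 × (360/1113) = 0.01926.

V₃/V₁ ≈ 0.0193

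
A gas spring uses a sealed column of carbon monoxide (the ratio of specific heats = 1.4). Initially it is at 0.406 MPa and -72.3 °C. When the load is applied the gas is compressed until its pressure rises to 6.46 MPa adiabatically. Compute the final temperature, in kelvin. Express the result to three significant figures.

T₂ ≈ 443 K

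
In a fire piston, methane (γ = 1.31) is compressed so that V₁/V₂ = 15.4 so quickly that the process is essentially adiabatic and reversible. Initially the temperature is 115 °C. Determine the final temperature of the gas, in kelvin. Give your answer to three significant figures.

Adiabatic: T₁V₁^(γ−1) = T₂V₂^(γ−1) ⇒ T₂ = T₁ (V₁/V₂)^(γ−1).
T₁ = 115 °C = 388.1 K.
T₂ = 388.1 × 15.4^(0.31) = 906 K.

T₂ ≈ 906 K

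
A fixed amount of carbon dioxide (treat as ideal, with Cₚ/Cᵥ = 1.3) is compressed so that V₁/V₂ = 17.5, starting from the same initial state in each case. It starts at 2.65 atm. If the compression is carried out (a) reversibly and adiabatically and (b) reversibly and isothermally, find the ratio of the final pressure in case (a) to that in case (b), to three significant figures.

P_adiabatic / P_isothermal ≈ 2.36

Isothermal: P_b = P₁(V₁/V₂) = 2.65×17.5.
Adiabatic: P_a = P₁(V₁/V₂)^γ = 2.65×17.5^(1.3).
P_a/P_b = (V₁/V₂)^(γ−1) = 17.5^(0.3) = 2.36.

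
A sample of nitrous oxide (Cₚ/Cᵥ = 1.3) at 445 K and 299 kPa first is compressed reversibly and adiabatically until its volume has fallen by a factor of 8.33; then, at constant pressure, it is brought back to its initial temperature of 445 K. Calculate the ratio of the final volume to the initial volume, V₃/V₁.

V₃/V₁ ≈ 0.0636

Adiabatic step: V₂/V₁ = 0.12; T₂ = T₁·8.33^(0.3) = 840.5 K.
Isobaric step: V₃/V₂ = T₃/T₂ = 445/840.5.
V₃/V₁ = (V₂/V₁)(V₃/V₂) = 0.12 × (445/840.5) = 0.06356.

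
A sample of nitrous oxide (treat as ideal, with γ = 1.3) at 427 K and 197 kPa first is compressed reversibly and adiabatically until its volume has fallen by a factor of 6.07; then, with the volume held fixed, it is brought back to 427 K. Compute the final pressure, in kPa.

Adiabatic step (PV^γ = const): P₂ = 197×6.07^(1.3) = 2054 kPa; T₂ = 427×6.07^(0.3) = 733.5 K.
Isochoric: P₃ = P₂(T₃/T₂) = 2054 × (427/733.5) = 1196 kPa.

P₃ ≈ 1200 kPa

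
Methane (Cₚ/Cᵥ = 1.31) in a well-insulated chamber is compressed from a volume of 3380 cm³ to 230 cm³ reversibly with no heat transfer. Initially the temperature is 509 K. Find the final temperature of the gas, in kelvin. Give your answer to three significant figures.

T₂ ≈ 1170 K

Adiabatic: T₁V₁^(γ−1) = T₂V₂^(γ−1) ⇒ T₂ = T₁ (V₁/V₂)^(γ−1).
T₂ = 509 × (3380/230)^(0.31) = 1171 K.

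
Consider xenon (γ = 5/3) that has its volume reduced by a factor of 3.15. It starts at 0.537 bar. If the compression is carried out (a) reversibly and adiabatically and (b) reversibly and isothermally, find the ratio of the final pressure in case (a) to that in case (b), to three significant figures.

Isothermal: P_b = P₁(V₁/V₂) = 0.537×3.15.
Adiabatic: P_a = P₁(V₁/V₂)^γ = 0.537×3.15^(5/3).
P_a/P_b = (V₁/V₂)^(γ−1) = 3.15^(2/3) = 2.149.

P_adiabatic / P_isothermal ≈ 2.15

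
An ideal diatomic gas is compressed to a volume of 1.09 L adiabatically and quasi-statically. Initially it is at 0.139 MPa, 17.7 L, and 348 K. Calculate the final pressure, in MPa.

P₂ ≈ 6.88 MPa

Since PV^γ is constant along a reversible adiabat, P₂ = P₁ (V₁/V₂)^γ.
γ = 7/5 for a diatomic ideal gas.
P₂ = 0.139 × (17.7/1.09)^(7/5) = 6.883 MPa.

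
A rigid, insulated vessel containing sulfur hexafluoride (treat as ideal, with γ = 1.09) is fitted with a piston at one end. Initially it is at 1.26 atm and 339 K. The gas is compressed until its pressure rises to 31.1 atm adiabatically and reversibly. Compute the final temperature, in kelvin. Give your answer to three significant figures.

T₂ ≈ 442 K

Adiabatic: T₂/T₁ = (P₂/P₁)^((γ−1)/γ).
T₂ = 339 × (31.1/1.26)^(0.0826) = 441.7 K.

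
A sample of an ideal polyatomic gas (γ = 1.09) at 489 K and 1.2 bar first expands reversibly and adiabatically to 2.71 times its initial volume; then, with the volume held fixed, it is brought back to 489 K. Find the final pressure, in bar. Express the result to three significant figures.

P₃ ≈ 0.443 bar

Adiabatic step (PV^γ = const): P₂ = 1.2×(1/2.71)^(1.09) = 0.4048 bar; T₂ = 489×(1/2.71)^(0.09) = 447 K.
Isochoric: P₃ = P₂(T₃/T₂) = 0.4048 × (489/447) = 0.4428 bar.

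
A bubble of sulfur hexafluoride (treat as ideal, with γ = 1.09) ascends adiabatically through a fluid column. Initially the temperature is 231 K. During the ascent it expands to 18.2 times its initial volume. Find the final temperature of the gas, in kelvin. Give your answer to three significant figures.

For a reversible adiabat TV^(γ−1) is constant, so T₂ = T₁ (V₁/V₂)^(γ−1).
T₂ = 231 × (1/18.2)^(0.09) = 177.9 K.

T₂ ≈ 178 K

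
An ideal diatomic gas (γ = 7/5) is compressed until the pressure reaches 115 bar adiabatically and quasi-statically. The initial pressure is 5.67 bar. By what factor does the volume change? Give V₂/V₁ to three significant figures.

V₂/V₁ ≈ 0.117

From PV^γ = const, V₂/V₁ = (P₁/P₂)^(1/γ).
V₂/V₁ = (5.67/115)^(5/7) = 0.1165.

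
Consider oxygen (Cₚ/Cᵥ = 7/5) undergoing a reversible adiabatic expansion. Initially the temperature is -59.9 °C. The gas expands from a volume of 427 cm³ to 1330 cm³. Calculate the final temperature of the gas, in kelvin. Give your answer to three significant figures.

T₂ ≈ 135 K

For a reversible adiabat TV^(γ−1) is constant, so T₂ = T₁ (V₁/V₂)^(γ−1).
T₁ = -59.9 °C = 213.2 K.
T₂ = 213.2 × (427/1330)^(2/5) = 135.4 K.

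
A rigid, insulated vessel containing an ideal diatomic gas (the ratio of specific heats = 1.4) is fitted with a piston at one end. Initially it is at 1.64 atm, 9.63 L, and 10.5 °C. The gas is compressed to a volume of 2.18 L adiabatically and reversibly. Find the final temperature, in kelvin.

T₂ ≈ 514 K

Adiabatic: T₁V₁^(γ−1) = T₂V₂^(γ−1) ⇒ T₂ = T₁ (V₁/V₂)^(γ−1).
T₁ = 10.5 °C = 283.6 K.
T₂ = 283.6 × (9.63/2.18)^(0.4) = 513.9 K.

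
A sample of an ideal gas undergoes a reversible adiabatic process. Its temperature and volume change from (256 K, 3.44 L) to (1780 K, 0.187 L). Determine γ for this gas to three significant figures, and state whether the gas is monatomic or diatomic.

γ ≈ 1.67; monatomic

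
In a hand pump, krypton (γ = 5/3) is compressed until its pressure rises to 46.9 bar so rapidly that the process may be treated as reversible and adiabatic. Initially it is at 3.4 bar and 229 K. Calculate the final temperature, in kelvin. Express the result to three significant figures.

Along an adiabat T P^((1−γ)/γ) is constant, so T₂ = T₁ (P₂/P₁)^((γ−1)/γ).
T₂ = 229 × (46.9/3.4)^(2/5) = 654.2 K.

T₂ ≈ 654 K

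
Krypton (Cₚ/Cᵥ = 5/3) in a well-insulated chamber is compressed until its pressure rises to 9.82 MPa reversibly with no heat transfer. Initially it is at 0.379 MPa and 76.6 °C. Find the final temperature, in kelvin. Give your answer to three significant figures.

T₂ ≈ 1290 K

Adiabatic: T₂/T₁ = (P₂/P₁)^((γ−1)/γ).
T₁ = 76.6 °C = 349.8 K.
T₂ = 349.8 × (9.82/0.379)^(2/5) = 1286 K.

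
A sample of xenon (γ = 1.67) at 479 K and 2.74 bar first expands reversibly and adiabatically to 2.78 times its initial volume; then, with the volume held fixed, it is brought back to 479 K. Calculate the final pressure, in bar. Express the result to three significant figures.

P₃ ≈ 0.986 bar

Adiabatic step (PV^γ = const): P₂ = 2.74×(1/2.78)^(1.67) = 0.4968 bar; T₂ = 479×(1/2.78)^(0.67) = 241.4 K.
Isochoric: P₃ = P₂(T₃/T₂) = 0.4968 × (479/241.4) = 0.9856 bar.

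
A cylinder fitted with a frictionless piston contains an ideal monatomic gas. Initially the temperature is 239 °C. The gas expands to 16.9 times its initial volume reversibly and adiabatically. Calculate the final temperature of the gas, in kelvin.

T₂ ≈ 77.8 K

Adiabatic: T₁V₁^(γ−1) = T₂V₂^(γ−1) ⇒ T₂ = T₁ (V₁/V₂)^(γ−1).
For a monatomic ideal gas γ = 5/3, so γ−1 = 2/3.
T₁ = 239 °C = 512.1 K.
T₂ = 512.1 × (1/16.9)^(2/3) = 77.77 K.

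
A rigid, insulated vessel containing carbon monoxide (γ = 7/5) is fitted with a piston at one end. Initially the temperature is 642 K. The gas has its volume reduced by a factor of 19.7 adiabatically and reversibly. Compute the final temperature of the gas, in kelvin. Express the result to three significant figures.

T₂ ≈ 2120 K

Adiabatic: T₁V₁^(γ−1) = T₂V₂^(γ−1) ⇒ T₂ = T₁ (V₁/V₂)^(γ−1).
T₂ = 642 × 19.7^(2/5) = 2115 K.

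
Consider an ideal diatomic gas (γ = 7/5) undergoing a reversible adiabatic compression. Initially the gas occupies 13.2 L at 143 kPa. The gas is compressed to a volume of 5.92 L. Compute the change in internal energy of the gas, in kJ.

P₂ = P₁(V₁/V₂)^γ = 143×(13.2/5.92)^(7/5) = 439.4 kPa.
For a reversible adiabat, W_by_gas = (P₁V₁ − P₂V₂)/(γ−1).
W_by = (143000×0.0132 − 439400×0.00592) / (2/5) = -1785 J.
Q = 0 ⇒ ΔU = −W_by = 1785 J.

ΔU ≈ 1.78 kJ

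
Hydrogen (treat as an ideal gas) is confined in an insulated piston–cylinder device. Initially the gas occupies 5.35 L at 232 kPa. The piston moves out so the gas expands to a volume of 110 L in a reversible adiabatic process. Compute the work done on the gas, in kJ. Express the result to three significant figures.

γ = 7/5 for a diatomic ideal gas.
P₂ = P₁(V₁/V₂)^γ = 232×(5.35/110)^(7/5) = 3.367 kPa.
For a reversible adiabat, W_by_gas = (P₁V₁ − P₂V₂)/(γ−1).
W_by = (232000×0.00535 − 3367×0.11) / (2/5) = 2177 J.
W_on_gas = −W_by = -2177 J.

W ≈ -2.18 kJ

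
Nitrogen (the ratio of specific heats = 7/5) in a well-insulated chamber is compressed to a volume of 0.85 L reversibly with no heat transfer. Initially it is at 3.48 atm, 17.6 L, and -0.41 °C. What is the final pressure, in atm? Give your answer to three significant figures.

Adiabatic: P₁V₁^γ = P₂V₂^γ ⇒ P₂ = P₁ (V₁/V₂)^γ.
P₂ = 3.48 × (17.6/0.85)^(7/5) = 242.2 atm.

P₂ ≈ 242 atm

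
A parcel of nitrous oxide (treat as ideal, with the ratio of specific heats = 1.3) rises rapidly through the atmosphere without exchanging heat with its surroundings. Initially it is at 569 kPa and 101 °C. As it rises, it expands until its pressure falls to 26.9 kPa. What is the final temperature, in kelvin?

Adiabatic: T₂/T₁ = (P₂/P₁)^((γ−1)/γ).
T₁ = 101 °C = 374.1 K.
T₂ = 374.1 × (26.9/569)^(0.231) = 185 K.

T₂ ≈ 185 K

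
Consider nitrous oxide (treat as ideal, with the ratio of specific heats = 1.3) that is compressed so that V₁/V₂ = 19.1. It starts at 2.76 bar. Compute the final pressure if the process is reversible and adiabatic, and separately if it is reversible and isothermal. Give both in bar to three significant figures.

adiabatic: 128 bar; isothermal: 52.7 bar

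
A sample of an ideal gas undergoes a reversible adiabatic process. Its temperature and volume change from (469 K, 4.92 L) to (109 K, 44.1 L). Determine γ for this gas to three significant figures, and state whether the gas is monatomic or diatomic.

TV^(γ−1) = const ⇒ γ − 1 = ln(T₂/T₁) / ln(V₁/V₂).
γ = 1 + ln(109/469) / ln(4.92/44.1) = 1.665.
γ ≈ 1.67 is close to 5/3, so the gas is monatomic.

γ ≈ 1.67; monatomic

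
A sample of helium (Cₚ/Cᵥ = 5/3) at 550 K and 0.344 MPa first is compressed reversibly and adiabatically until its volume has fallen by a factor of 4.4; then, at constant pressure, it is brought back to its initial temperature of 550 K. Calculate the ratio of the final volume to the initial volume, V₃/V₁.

V₃/V₁ ≈ 0.0846

Adiabatic step: V₂/V₁ = 0.2273; T₂ = T₁·4.4^(2/3) = 1477 K.
Isobaric step: V₃/V₂ = T₃/T₂ = 550/1477.
V₃/V₁ = (V₂/V₁)(V₃/V₂) = 0.2273 × (550/1477) = 0.08464.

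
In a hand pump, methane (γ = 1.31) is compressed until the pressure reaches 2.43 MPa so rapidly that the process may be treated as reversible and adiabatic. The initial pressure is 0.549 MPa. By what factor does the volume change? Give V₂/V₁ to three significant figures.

From PV^γ = const, V₂/V₁ = (P₁/P₂)^(1/γ).
V₂/V₁ = (0.549/2.43)^(0.763) = 0.3213.

V₂/V₁ ≈ 0.321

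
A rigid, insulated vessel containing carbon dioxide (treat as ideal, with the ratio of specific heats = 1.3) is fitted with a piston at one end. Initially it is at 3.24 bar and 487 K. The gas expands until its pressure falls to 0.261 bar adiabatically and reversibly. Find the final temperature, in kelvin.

T₂ ≈ 272 K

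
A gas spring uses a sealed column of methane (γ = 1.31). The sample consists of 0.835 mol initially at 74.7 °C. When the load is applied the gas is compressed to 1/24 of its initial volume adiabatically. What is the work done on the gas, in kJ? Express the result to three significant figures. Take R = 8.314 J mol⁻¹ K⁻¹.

W ≈ 13.1 kJ

Adiabatic: T₁V₁^(γ−1) = T₂V₂^(γ−1) ⇒ T₂ = T₁ (V₁/V₂)^(γ−1).
T₁ = 74.7 °C = 347.8 K.
T₂ = 347.8 × 24^(0.31) = 931.7 K.
Q = 0, so ΔU = W_on_gas = nCᵥΔT with Cᵥ = R/(γ−1) = 26.82 J/(mol·K).
ΔU = 0.835 × 26.82 × (931.7 − 347.8) = 13070 J.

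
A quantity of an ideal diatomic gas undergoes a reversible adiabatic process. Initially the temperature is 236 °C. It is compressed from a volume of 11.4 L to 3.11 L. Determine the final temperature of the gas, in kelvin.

T₂ ≈ 856 K

For a reversible adiabat TV^(γ−1) is constant, so T₂ = T₁ (V₁/V₂)^(γ−1).
For a diatomic ideal gas γ = 7/5, so γ−1 = 2/5.
T₁ = 236 °C = 509.1 K.
T₂ = 509.1 × (11.4/3.11)^(2/5) = 856.1 K.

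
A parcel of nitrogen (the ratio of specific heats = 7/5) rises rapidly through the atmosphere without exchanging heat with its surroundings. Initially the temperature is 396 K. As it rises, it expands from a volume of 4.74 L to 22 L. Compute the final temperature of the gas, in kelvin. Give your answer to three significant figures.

For a reversible adiabat TV^(γ−1) is constant, so T₂ = T₁ (V₁/V₂)^(γ−1).
T₂ = 396 × (4.74/22)^(2/5) = 214.3 K.

T₂ ≈ 214 K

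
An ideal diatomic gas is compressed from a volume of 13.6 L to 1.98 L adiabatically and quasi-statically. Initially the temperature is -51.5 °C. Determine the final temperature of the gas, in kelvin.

T₂ ≈ 479 K

Adiabatic: T₁V₁^(γ−1) = T₂V₂^(γ−1) ⇒ T₂ = T₁ (V₁/V₂)^(γ−1).
For a diatomic ideal gas γ = 7/5, so γ−1 = 2/5.
T₁ = -51.5 °C = 221.6 K.
T₂ = 221.6 × (13.6/1.98)^(2/5) = 479.1 K.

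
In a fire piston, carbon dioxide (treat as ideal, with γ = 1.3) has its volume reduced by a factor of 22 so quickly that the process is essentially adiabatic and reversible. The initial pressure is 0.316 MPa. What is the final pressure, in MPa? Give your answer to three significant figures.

Adiabatic: P₁V₁^γ = P₂V₂^γ ⇒ P₂ = P₁ (V₁/V₂)^γ.
P₂ = 0.316 × 22^(1.3) = 17.57 MPa.

P₂ ≈ 17.6 MPa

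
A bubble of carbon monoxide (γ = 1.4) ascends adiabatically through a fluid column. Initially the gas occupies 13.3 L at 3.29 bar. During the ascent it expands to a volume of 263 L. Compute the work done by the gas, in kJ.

P₂ = P₁(V₁/V₂)^γ = 3.29×(13.3/263)^(1.4) = 0.05043 bar.
For a reversible adiabat, W_by_gas = (P₁V₁ − P₂V₂)/(γ−1).
W_by = (329000×0.0133 − 5043×0.263) / (0.4) = 7624 J.

W ≈ 7.62 kJ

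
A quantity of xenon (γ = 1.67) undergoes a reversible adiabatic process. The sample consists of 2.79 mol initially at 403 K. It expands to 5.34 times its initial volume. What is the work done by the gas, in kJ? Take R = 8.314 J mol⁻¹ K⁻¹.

For a reversible adiabat TV^(γ−1) is constant, so T₂ = T₁ (V₁/V₂)^(γ−1).
T₂ = 403 × (1/5.34)^(0.67) = 131.2 K.
Q = 0, so ΔU = W_on_gas = nCᵥΔT with Cᵥ = R/(γ−1) = 12.41 J/(mol·K).
ΔU = 2.79 × 12.41 × (131.2 − 403) = -9411 J.
Work done by the gas = −ΔU = 9411 J.

W ≈ 9.41 kJ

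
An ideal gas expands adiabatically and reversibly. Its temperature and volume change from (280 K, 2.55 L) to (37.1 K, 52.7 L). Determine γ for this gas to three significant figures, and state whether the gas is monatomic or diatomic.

γ ≈ 1.67; monatomic

TV^(γ−1) = const ⇒ γ − 1 = ln(T₂/T₁) / ln(V₁/V₂).
γ = 1 + ln(37.1/280) / ln(2.55/52.7) = 1.667.
γ ≈ 1.67 is close to 5/3, so the gas is monatomic.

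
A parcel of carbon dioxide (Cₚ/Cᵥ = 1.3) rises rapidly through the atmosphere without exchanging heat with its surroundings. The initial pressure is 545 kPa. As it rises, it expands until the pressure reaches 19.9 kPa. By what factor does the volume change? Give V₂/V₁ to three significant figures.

V₂/V₁ ≈ 12.8

From PV^γ = const, V₂/V₁ = (P₁/P₂)^(1/γ).
V₂/V₁ = (545/19.9)^(0.769) = 12.76.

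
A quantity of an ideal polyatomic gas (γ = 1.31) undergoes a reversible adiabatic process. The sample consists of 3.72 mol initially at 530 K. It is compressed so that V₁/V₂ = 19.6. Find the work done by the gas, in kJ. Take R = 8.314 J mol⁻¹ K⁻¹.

For a reversible adiabat TV^(γ−1) is constant, so T₂ = T₁ (V₁/V₂)^(γ−1).
T₂ = 530 × 19.6^(0.31) = 1333 K.
Q = 0, so ΔU = W_on_gas = nCᵥΔT with Cᵥ = R/(γ−1) = 26.82 J/(mol·K).
ΔU = 3.72 × 26.82 × (1333 − 530) = 80130 J.
Work done by the gas = −ΔU = -80130 J.

W ≈ -80.1 kJ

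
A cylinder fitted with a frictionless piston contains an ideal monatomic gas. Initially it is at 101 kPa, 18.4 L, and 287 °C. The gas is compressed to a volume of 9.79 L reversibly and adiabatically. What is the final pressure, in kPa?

P₂ ≈ 289 kPa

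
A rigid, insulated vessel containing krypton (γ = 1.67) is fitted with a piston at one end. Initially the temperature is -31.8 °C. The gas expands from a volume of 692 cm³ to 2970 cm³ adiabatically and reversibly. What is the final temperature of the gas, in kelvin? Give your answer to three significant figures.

For a reversible adiabat TV^(γ−1) is constant, so T₂ = T₁ (V₁/V₂)^(γ−1).
T₁ = -31.8 °C = 241.3 K.
T₂ = 241.3 × (692/2970)^(0.67) = 90.94 K.

T₂ ≈ 90.9 K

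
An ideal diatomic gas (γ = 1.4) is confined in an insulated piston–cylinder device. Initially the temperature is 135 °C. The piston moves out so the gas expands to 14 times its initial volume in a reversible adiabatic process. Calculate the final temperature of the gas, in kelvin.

For a reversible adiabat TV^(γ−1) is constant, so T₂ = T₁ (V₁/V₂)^(γ−1).
T₁ = 135 °C = 408.1 K.
T₂ = 408.1 × (1/14)^(0.4) = 142 K.

T₂ ≈ 142 K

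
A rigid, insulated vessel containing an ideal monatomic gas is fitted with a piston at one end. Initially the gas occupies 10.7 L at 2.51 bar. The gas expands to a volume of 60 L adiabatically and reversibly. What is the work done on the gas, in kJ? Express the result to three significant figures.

W ≈ -2.75 kJ

γ = 5/3 for a monatomic ideal gas.
P₂ = P₁(V₁/V₂)^γ = 2.51×(10.7/60)^(5/3) = 0.1418 bar.
For a reversible adiabat, W_by_gas = (P₁V₁ − P₂V₂)/(γ−1).
W_by = (251000×0.0107 − 14180×0.06) / (2/3) = 2752 J.
W_on_gas = −W_by = -2752 J.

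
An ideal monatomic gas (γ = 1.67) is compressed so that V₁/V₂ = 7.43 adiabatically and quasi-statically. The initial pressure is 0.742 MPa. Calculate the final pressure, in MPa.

Since PV^γ is constant along a reversible adiabat, P₂ = P₁ (V₁/V₂)^γ.
P₂ = 0.742 × 7.43^(1.67) = 21.13 MPa.

P₂ ≈ 21.1 MPa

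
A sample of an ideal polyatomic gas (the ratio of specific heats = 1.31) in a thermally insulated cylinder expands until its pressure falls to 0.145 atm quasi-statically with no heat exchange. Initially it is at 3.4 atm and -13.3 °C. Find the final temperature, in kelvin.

T₂ ≈ 123 K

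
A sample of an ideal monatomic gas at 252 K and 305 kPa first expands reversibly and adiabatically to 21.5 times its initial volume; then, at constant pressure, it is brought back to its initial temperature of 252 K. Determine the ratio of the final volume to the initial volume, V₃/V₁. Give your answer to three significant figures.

For a monatomic ideal gas γ = 5/3.
Adiabatic step: V₂/V₁ = 21.5; T₂ = T₁·(1/21.5)^(2/3) = 32.59 K.
Isobaric step: V₃/V₂ = T₃/T₂ = 252/32.59.
V₃/V₁ = (V₂/V₁)(V₃/V₂) = 21.5 × (252/32.59) = 166.2.

V₃/V₁ ≈ 166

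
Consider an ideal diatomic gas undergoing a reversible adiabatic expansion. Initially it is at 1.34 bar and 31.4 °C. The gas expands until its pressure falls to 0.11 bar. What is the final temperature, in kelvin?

Adiabatic: T₂/T₁ = (P₂/P₁)^((γ−1)/γ).
For a diatomic ideal gas γ = 7/5, so (γ−1)/γ = 2/7.
T₁ = 31.4 °C = 304.5 K.
T₂ = 304.5 × (0.11/1.34)^(2/7) = 149.1 K.

T₂ ≈ 149 K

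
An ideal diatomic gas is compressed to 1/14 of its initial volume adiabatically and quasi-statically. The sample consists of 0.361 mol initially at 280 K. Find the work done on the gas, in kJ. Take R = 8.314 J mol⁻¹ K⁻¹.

W ≈ 3.94 kJ

For a reversible adiabat TV^(γ−1) is constant, so T₂ = T₁ (V₁/V₂)^(γ−1).
γ = 7/5 for a diatomic ideal gas, so γ−1 = 2/5.
T₂ = 280 × 14^(2/5) = 804.7 K.
Q = 0, so ΔU = W_on_gas = nCᵥΔT with Cᵥ = R/(γ−1) = 20.79 J/(mol·K).
ΔU = 0.361 × 20.79 × (804.7 − 280) = 3937 J.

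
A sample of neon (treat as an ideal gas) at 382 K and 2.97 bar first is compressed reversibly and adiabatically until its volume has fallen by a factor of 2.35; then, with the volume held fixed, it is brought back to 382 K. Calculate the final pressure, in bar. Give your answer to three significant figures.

P₃ ≈ 6.98 bar

For a monatomic ideal gas γ = 5/3.
Adiabatic step (PV^γ = const): P₂ = 2.97×2.35^(5/3) = 12.34 bar; T₂ = 382×2.35^(2/3) = 675.2 K.
Isochoric: P₃ = P₂(T₃/T₂) = 12.34 × (382/675.2) = 6.98 bar.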